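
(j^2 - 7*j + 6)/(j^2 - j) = (j - 6)/j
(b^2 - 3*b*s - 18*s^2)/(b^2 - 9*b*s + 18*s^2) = (-b - 3*s)/(-b + 3*s)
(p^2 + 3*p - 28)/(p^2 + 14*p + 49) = (p - 4)/(p + 7)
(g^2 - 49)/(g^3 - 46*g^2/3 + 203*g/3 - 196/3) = 3*(g + 7)/(3*g^2 - 25*g + 28)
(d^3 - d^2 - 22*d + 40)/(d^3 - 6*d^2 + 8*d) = (d + 5)/d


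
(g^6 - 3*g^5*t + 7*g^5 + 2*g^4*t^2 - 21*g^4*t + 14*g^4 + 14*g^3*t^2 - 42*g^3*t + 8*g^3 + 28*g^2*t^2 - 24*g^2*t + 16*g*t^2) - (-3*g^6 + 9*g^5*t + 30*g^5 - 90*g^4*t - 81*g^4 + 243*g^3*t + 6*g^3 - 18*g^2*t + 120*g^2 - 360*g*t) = 4*g^6 - 12*g^5*t - 23*g^5 + 2*g^4*t^2 + 69*g^4*t + 95*g^4 + 14*g^3*t^2 - 285*g^3*t + 2*g^3 + 28*g^2*t^2 - 6*g^2*t - 120*g^2 + 16*g*t^2 + 360*g*t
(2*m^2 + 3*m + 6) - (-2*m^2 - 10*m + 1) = 4*m^2 + 13*m + 5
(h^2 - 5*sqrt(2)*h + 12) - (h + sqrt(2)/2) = h^2 - 5*sqrt(2)*h - h - sqrt(2)/2 + 12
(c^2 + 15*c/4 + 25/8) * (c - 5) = c^3 - 5*c^2/4 - 125*c/8 - 125/8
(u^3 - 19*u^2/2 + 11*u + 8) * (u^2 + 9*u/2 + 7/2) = u^5 - 5*u^4 - 113*u^3/4 + 97*u^2/4 + 149*u/2 + 28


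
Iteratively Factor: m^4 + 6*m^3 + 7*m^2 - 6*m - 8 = (m + 1)*(m^3 + 5*m^2 + 2*m - 8) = (m + 1)*(m + 4)*(m^2 + m - 2) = (m - 1)*(m + 1)*(m + 4)*(m + 2)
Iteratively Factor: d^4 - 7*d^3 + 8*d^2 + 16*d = (d)*(d^3 - 7*d^2 + 8*d + 16) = d*(d - 4)*(d^2 - 3*d - 4) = d*(d - 4)*(d + 1)*(d - 4)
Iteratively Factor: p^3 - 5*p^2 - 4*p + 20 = (p - 5)*(p^2 - 4) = (p - 5)*(p + 2)*(p - 2)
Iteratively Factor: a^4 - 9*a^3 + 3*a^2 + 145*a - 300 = (a - 3)*(a^3 - 6*a^2 - 15*a + 100) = (a - 5)*(a - 3)*(a^2 - a - 20) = (a - 5)^2*(a - 3)*(a + 4)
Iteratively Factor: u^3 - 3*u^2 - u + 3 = (u - 3)*(u^2 - 1) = (u - 3)*(u - 1)*(u + 1)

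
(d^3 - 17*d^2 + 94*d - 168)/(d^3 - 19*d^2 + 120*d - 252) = (d - 4)/(d - 6)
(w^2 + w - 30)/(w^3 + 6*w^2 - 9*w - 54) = (w - 5)/(w^2 - 9)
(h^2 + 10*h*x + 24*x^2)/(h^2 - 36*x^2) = (-h - 4*x)/(-h + 6*x)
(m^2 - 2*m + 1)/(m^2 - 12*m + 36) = (m^2 - 2*m + 1)/(m^2 - 12*m + 36)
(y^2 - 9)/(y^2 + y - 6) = (y - 3)/(y - 2)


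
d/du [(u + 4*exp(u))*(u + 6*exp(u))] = 10*u*exp(u) + 2*u + 48*exp(2*u) + 10*exp(u)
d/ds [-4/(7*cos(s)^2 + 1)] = -112*sin(2*s)/(7*cos(2*s) + 9)^2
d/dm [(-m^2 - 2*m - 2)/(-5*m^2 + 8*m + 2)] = 6*(-3*m^2 - 4*m + 2)/(25*m^4 - 80*m^3 + 44*m^2 + 32*m + 4)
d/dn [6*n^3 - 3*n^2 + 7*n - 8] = 18*n^2 - 6*n + 7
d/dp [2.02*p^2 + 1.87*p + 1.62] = 4.04*p + 1.87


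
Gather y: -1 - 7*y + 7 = 6 - 7*y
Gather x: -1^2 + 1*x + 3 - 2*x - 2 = -x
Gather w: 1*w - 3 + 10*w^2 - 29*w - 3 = 10*w^2 - 28*w - 6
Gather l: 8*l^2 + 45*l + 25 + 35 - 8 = 8*l^2 + 45*l + 52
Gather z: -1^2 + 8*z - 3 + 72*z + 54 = 80*z + 50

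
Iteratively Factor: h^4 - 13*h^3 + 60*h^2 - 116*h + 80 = (h - 2)*(h^3 - 11*h^2 + 38*h - 40) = (h - 4)*(h - 2)*(h^2 - 7*h + 10) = (h - 5)*(h - 4)*(h - 2)*(h - 2)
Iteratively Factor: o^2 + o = (o)*(o + 1)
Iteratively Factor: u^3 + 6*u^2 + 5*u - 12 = (u - 1)*(u^2 + 7*u + 12) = (u - 1)*(u + 3)*(u + 4)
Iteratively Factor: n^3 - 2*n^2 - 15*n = (n)*(n^2 - 2*n - 15) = n*(n - 5)*(n + 3)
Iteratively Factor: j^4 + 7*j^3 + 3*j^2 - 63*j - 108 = (j + 3)*(j^3 + 4*j^2 - 9*j - 36) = (j + 3)*(j + 4)*(j^2 - 9) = (j + 3)^2*(j + 4)*(j - 3)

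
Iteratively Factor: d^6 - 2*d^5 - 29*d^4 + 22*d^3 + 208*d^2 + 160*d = (d + 2)*(d^5 - 4*d^4 - 21*d^3 + 64*d^2 + 80*d) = (d - 5)*(d + 2)*(d^4 + d^3 - 16*d^2 - 16*d) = d*(d - 5)*(d + 2)*(d^3 + d^2 - 16*d - 16) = d*(d - 5)*(d - 4)*(d + 2)*(d^2 + 5*d + 4) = d*(d - 5)*(d - 4)*(d + 1)*(d + 2)*(d + 4)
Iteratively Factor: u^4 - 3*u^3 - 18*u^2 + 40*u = (u - 2)*(u^3 - u^2 - 20*u) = (u - 2)*(u + 4)*(u^2 - 5*u) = (u - 5)*(u - 2)*(u + 4)*(u)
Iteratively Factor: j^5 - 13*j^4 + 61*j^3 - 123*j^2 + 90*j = (j - 3)*(j^4 - 10*j^3 + 31*j^2 - 30*j) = (j - 5)*(j - 3)*(j^3 - 5*j^2 + 6*j) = (j - 5)*(j - 3)*(j - 2)*(j^2 - 3*j) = (j - 5)*(j - 3)^2*(j - 2)*(j)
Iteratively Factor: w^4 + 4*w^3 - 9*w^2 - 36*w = (w + 4)*(w^3 - 9*w) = w*(w + 4)*(w^2 - 9) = w*(w - 3)*(w + 4)*(w + 3)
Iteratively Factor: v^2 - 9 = (v + 3)*(v - 3)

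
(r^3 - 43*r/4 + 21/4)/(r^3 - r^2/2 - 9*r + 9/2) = (r + 7/2)/(r + 3)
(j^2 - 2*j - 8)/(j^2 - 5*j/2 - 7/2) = 2*(-j^2 + 2*j + 8)/(-2*j^2 + 5*j + 7)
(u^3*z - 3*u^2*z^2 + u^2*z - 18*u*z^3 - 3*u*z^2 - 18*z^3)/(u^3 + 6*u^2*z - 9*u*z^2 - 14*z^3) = z*(u^3 - 3*u^2*z + u^2 - 18*u*z^2 - 3*u*z - 18*z^2)/(u^3 + 6*u^2*z - 9*u*z^2 - 14*z^3)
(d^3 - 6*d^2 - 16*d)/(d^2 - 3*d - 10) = d*(d - 8)/(d - 5)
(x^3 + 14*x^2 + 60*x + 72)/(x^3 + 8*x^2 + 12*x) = (x + 6)/x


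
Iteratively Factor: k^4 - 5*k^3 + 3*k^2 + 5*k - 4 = (k - 1)*(k^3 - 4*k^2 - k + 4) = (k - 4)*(k - 1)*(k^2 - 1) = (k - 4)*(k - 1)^2*(k + 1)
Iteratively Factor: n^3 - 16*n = (n + 4)*(n^2 - 4*n) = n*(n + 4)*(n - 4)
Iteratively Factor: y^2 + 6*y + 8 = (y + 4)*(y + 2)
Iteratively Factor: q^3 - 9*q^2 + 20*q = (q - 5)*(q^2 - 4*q) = q*(q - 5)*(q - 4)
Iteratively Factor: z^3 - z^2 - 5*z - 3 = (z + 1)*(z^2 - 2*z - 3) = (z - 3)*(z + 1)*(z + 1)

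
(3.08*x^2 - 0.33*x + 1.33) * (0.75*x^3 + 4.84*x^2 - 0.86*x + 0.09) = 2.31*x^5 + 14.6597*x^4 - 3.2485*x^3 + 6.9982*x^2 - 1.1735*x + 0.1197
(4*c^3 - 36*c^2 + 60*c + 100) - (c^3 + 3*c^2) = 3*c^3 - 39*c^2 + 60*c + 100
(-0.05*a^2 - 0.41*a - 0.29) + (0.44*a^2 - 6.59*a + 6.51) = 0.39*a^2 - 7.0*a + 6.22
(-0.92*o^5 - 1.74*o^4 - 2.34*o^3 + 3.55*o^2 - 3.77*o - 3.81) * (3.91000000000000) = -3.5972*o^5 - 6.8034*o^4 - 9.1494*o^3 + 13.8805*o^2 - 14.7407*o - 14.8971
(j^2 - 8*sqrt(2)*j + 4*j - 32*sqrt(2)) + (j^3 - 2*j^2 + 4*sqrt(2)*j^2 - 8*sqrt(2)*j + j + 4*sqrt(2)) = j^3 - j^2 + 4*sqrt(2)*j^2 - 16*sqrt(2)*j + 5*j - 28*sqrt(2)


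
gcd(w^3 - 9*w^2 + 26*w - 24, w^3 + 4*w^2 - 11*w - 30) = w - 3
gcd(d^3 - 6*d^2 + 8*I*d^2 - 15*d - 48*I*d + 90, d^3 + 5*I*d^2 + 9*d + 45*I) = d^2 + 8*I*d - 15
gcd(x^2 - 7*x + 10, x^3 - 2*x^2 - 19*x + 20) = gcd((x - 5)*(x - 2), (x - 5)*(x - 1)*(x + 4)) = x - 5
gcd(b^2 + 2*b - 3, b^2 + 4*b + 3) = b + 3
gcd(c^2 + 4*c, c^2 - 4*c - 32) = c + 4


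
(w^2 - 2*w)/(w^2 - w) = (w - 2)/(w - 1)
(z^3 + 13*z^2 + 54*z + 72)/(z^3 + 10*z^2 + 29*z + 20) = (z^2 + 9*z + 18)/(z^2 + 6*z + 5)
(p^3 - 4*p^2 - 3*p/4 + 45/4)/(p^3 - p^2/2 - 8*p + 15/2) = (2*p^2 - 3*p - 9)/(2*(p^2 + 2*p - 3))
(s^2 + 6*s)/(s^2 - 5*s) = (s + 6)/(s - 5)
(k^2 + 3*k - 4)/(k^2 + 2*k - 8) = (k - 1)/(k - 2)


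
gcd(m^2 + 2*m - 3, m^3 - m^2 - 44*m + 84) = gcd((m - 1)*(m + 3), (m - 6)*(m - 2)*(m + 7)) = 1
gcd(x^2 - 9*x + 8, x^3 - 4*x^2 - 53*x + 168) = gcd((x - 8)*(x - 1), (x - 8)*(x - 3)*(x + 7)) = x - 8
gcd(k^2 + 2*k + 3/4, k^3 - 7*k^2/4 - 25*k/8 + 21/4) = 1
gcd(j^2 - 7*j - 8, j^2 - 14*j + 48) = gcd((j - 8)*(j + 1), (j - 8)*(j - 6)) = j - 8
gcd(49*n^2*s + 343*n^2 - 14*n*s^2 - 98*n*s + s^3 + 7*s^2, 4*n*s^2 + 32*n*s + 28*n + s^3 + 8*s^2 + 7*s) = s + 7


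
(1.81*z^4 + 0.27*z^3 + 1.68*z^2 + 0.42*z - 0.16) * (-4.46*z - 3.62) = -8.0726*z^5 - 7.7564*z^4 - 8.4702*z^3 - 7.9548*z^2 - 0.8068*z + 0.5792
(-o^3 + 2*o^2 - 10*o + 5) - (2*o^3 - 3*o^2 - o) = -3*o^3 + 5*o^2 - 9*o + 5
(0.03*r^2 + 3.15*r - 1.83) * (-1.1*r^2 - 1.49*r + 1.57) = -0.033*r^4 - 3.5097*r^3 - 2.6334*r^2 + 7.6722*r - 2.8731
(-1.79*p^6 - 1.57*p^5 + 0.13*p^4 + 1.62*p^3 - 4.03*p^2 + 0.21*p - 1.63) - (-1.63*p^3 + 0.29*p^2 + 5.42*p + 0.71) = -1.79*p^6 - 1.57*p^5 + 0.13*p^4 + 3.25*p^3 - 4.32*p^2 - 5.21*p - 2.34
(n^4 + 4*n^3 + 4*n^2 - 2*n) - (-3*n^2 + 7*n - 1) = n^4 + 4*n^3 + 7*n^2 - 9*n + 1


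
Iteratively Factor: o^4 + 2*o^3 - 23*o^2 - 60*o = (o)*(o^3 + 2*o^2 - 23*o - 60) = o*(o + 3)*(o^2 - o - 20) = o*(o + 3)*(o + 4)*(o - 5)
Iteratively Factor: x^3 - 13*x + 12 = (x - 3)*(x^2 + 3*x - 4) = (x - 3)*(x + 4)*(x - 1)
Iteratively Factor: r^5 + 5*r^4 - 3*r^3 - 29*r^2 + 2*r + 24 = (r - 1)*(r^4 + 6*r^3 + 3*r^2 - 26*r - 24) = (r - 1)*(r + 1)*(r^3 + 5*r^2 - 2*r - 24) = (r - 1)*(r + 1)*(r + 4)*(r^2 + r - 6) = (r - 1)*(r + 1)*(r + 3)*(r + 4)*(r - 2)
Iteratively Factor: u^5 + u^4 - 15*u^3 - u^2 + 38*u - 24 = (u - 3)*(u^4 + 4*u^3 - 3*u^2 - 10*u + 8) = (u - 3)*(u + 2)*(u^3 + 2*u^2 - 7*u + 4) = (u - 3)*(u + 2)*(u + 4)*(u^2 - 2*u + 1) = (u - 3)*(u - 1)*(u + 2)*(u + 4)*(u - 1)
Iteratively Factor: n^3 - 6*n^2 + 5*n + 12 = (n - 4)*(n^2 - 2*n - 3) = (n - 4)*(n - 3)*(n + 1)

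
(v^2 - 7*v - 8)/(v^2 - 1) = (v - 8)/(v - 1)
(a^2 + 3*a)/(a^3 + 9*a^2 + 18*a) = 1/(a + 6)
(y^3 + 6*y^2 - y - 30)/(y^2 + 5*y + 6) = (y^2 + 3*y - 10)/(y + 2)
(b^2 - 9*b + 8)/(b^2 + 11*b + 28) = (b^2 - 9*b + 8)/(b^2 + 11*b + 28)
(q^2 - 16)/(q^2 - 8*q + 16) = (q + 4)/(q - 4)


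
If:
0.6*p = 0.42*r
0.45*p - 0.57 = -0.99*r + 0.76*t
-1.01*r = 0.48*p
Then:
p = 0.00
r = 0.00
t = -0.75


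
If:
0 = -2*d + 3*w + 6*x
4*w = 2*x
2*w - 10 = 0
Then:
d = 75/2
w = 5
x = 10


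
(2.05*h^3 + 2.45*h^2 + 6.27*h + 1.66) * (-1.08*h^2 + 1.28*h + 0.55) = -2.214*h^5 - 0.0220000000000007*h^4 - 2.5081*h^3 + 7.5803*h^2 + 5.5733*h + 0.913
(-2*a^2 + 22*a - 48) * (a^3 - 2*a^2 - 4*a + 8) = -2*a^5 + 26*a^4 - 84*a^3 - 8*a^2 + 368*a - 384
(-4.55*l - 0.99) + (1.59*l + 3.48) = 2.49 - 2.96*l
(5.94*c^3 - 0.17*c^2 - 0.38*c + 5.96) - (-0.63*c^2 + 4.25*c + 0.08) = 5.94*c^3 + 0.46*c^2 - 4.63*c + 5.88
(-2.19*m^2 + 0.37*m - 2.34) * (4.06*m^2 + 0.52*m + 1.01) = -8.8914*m^4 + 0.3634*m^3 - 11.5199*m^2 - 0.8431*m - 2.3634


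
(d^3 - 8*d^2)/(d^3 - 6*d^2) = (d - 8)/(d - 6)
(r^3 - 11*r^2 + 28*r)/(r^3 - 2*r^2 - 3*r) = (-r^2 + 11*r - 28)/(-r^2 + 2*r + 3)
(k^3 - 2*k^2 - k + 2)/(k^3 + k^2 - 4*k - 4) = (k - 1)/(k + 2)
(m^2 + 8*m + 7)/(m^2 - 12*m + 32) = (m^2 + 8*m + 7)/(m^2 - 12*m + 32)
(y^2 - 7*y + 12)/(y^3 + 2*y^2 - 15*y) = (y - 4)/(y*(y + 5))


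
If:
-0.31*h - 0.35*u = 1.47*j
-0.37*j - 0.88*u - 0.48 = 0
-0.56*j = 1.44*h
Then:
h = -0.06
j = 0.16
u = -0.61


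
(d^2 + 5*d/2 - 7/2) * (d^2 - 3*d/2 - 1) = d^4 + d^3 - 33*d^2/4 + 11*d/4 + 7/2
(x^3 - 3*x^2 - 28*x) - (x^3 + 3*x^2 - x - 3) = -6*x^2 - 27*x + 3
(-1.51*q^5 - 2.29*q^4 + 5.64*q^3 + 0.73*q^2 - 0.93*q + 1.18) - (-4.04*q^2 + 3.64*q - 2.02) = -1.51*q^5 - 2.29*q^4 + 5.64*q^3 + 4.77*q^2 - 4.57*q + 3.2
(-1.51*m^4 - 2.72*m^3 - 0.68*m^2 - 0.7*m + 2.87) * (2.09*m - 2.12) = -3.1559*m^5 - 2.4836*m^4 + 4.3452*m^3 - 0.0213999999999996*m^2 + 7.4823*m - 6.0844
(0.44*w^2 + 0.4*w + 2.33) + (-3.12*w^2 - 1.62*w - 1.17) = -2.68*w^2 - 1.22*w + 1.16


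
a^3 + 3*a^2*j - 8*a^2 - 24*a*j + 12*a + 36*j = (a - 6)*(a - 2)*(a + 3*j)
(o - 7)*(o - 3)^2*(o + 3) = o^4 - 10*o^3 + 12*o^2 + 90*o - 189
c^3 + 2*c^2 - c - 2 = (c - 1)*(c + 1)*(c + 2)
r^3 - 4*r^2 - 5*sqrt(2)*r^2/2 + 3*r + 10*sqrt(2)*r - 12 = (r - 4)*(r - 3*sqrt(2)/2)*(r - sqrt(2))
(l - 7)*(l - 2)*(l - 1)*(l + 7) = l^4 - 3*l^3 - 47*l^2 + 147*l - 98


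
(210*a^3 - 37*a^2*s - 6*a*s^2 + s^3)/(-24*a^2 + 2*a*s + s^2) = (35*a^2 - 12*a*s + s^2)/(-4*a + s)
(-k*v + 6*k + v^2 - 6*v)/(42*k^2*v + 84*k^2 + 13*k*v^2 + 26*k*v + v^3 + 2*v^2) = (-k*v + 6*k + v^2 - 6*v)/(42*k^2*v + 84*k^2 + 13*k*v^2 + 26*k*v + v^3 + 2*v^2)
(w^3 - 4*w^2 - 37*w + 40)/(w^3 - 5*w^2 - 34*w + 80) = (w - 1)/(w - 2)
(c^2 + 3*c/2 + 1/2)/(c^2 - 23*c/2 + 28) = (2*c^2 + 3*c + 1)/(2*c^2 - 23*c + 56)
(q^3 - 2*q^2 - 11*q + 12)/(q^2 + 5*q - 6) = (q^2 - q - 12)/(q + 6)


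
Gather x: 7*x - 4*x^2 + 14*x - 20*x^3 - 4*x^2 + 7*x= -20*x^3 - 8*x^2 + 28*x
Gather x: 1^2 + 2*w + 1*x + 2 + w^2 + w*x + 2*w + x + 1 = w^2 + 4*w + x*(w + 2) + 4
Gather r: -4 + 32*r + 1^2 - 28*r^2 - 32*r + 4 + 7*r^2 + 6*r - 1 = -21*r^2 + 6*r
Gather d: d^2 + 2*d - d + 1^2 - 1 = d^2 + d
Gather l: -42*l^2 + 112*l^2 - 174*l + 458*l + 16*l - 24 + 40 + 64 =70*l^2 + 300*l + 80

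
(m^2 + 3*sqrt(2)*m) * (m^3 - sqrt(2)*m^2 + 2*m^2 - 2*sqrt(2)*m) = m^5 + 2*m^4 + 2*sqrt(2)*m^4 - 6*m^3 + 4*sqrt(2)*m^3 - 12*m^2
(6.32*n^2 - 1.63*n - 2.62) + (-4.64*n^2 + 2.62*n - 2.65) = 1.68*n^2 + 0.99*n - 5.27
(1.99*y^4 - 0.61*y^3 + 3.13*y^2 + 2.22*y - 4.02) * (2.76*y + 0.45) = 5.4924*y^5 - 0.7881*y^4 + 8.3643*y^3 + 7.5357*y^2 - 10.0962*y - 1.809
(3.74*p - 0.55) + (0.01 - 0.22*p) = 3.52*p - 0.54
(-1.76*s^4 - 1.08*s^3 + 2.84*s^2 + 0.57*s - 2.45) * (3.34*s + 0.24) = -5.8784*s^5 - 4.0296*s^4 + 9.2264*s^3 + 2.5854*s^2 - 8.0462*s - 0.588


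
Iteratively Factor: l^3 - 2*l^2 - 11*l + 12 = (l - 4)*(l^2 + 2*l - 3) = (l - 4)*(l - 1)*(l + 3)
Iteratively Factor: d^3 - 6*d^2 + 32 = (d - 4)*(d^2 - 2*d - 8) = (d - 4)*(d + 2)*(d - 4)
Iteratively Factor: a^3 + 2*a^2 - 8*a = (a - 2)*(a^2 + 4*a) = a*(a - 2)*(a + 4)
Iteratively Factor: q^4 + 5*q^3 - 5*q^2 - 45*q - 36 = (q + 1)*(q^3 + 4*q^2 - 9*q - 36) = (q + 1)*(q + 3)*(q^2 + q - 12) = (q - 3)*(q + 1)*(q + 3)*(q + 4)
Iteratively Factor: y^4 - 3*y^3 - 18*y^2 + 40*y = (y + 4)*(y^3 - 7*y^2 + 10*y) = y*(y + 4)*(y^2 - 7*y + 10) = y*(y - 5)*(y + 4)*(y - 2)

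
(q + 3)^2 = q^2 + 6*q + 9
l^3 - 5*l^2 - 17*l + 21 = (l - 7)*(l - 1)*(l + 3)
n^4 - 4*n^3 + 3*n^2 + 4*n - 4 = (n - 2)^2*(n - 1)*(n + 1)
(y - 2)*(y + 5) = y^2 + 3*y - 10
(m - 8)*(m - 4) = m^2 - 12*m + 32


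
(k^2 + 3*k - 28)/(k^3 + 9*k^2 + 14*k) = (k - 4)/(k*(k + 2))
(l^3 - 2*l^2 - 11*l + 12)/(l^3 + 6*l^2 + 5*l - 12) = (l - 4)/(l + 4)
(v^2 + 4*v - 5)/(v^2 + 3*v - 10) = (v - 1)/(v - 2)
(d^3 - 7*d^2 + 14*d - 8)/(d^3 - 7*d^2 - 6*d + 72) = (d^2 - 3*d + 2)/(d^2 - 3*d - 18)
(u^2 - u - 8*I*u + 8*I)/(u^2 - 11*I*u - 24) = (u - 1)/(u - 3*I)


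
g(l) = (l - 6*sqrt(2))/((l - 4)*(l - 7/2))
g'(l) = 1/((l - 4)*(l - 7/2)) - (l - 6*sqrt(2))/((l - 4)*(l - 7/2)^2) - (l - 6*sqrt(2))/((l - 4)^2*(l - 7/2))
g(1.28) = -1.19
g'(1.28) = -0.81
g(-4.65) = -0.19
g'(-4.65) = -0.03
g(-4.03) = -0.21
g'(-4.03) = -0.04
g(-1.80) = -0.33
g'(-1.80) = -0.09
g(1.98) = -2.12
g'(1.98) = -2.12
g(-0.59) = -0.48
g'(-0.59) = -0.17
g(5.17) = -1.70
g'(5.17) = 2.98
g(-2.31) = -0.29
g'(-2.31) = -0.07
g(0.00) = -0.61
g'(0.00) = -0.25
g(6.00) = -0.50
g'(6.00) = 0.65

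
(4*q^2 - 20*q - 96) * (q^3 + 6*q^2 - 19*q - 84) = 4*q^5 + 4*q^4 - 292*q^3 - 532*q^2 + 3504*q + 8064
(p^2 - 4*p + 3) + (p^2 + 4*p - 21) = 2*p^2 - 18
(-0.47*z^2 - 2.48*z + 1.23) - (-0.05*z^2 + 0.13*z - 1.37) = -0.42*z^2 - 2.61*z + 2.6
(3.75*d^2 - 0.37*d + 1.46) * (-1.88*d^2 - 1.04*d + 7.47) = -7.05*d^4 - 3.2044*d^3 + 25.6525*d^2 - 4.2823*d + 10.9062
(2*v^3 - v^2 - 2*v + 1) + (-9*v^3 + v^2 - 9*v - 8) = -7*v^3 - 11*v - 7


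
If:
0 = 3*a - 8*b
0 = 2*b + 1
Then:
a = -4/3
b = -1/2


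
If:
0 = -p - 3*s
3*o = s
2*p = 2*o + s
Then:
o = 0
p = 0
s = 0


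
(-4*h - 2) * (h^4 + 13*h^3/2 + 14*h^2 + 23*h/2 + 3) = -4*h^5 - 28*h^4 - 69*h^3 - 74*h^2 - 35*h - 6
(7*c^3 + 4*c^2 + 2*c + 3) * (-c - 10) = -7*c^4 - 74*c^3 - 42*c^2 - 23*c - 30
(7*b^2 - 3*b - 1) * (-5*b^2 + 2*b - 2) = -35*b^4 + 29*b^3 - 15*b^2 + 4*b + 2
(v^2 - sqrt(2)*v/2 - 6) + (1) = v^2 - sqrt(2)*v/2 - 5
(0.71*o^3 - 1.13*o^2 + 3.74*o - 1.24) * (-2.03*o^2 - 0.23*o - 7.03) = -1.4413*o^5 + 2.1306*o^4 - 12.3236*o^3 + 9.6009*o^2 - 26.007*o + 8.7172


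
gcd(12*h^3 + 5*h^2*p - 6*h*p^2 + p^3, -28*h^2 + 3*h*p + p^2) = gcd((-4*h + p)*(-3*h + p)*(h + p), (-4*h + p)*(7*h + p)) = -4*h + p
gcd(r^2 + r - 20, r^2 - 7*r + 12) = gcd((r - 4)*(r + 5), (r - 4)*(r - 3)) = r - 4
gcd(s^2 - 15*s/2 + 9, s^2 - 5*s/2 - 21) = s - 6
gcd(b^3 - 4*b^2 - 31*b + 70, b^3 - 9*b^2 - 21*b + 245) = b^2 - 2*b - 35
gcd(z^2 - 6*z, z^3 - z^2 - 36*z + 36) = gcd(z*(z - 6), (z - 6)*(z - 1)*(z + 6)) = z - 6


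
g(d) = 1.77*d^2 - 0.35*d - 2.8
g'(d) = 3.54*d - 0.35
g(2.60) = 8.26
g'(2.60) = 8.85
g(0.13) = -2.82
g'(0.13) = 0.11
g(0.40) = -2.66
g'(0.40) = 1.07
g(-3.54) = 20.62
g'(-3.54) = -12.88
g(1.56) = 0.96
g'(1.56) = 5.17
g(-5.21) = 47.07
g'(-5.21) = -18.79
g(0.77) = -2.02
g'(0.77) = 2.38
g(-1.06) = -0.44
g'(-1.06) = -4.10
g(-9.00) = 143.72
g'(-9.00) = -32.21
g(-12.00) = 256.28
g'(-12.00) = -42.83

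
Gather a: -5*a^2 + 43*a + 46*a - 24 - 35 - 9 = -5*a^2 + 89*a - 68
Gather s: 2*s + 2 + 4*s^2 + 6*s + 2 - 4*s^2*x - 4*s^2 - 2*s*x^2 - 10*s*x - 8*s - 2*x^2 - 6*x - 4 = -4*s^2*x + s*(-2*x^2 - 10*x) - 2*x^2 - 6*x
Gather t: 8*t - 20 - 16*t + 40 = 20 - 8*t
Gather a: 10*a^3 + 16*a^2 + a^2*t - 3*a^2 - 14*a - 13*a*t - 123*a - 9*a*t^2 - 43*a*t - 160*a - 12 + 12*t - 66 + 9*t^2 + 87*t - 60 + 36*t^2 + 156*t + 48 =10*a^3 + a^2*(t + 13) + a*(-9*t^2 - 56*t - 297) + 45*t^2 + 255*t - 90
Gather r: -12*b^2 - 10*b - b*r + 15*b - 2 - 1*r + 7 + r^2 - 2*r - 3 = -12*b^2 + 5*b + r^2 + r*(-b - 3) + 2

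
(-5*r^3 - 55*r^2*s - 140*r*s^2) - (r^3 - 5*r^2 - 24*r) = -6*r^3 - 55*r^2*s + 5*r^2 - 140*r*s^2 + 24*r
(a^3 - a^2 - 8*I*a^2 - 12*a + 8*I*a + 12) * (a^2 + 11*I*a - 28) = a^5 - a^4 + 3*I*a^4 + 48*a^3 - 3*I*a^3 - 48*a^2 + 92*I*a^2 + 336*a - 92*I*a - 336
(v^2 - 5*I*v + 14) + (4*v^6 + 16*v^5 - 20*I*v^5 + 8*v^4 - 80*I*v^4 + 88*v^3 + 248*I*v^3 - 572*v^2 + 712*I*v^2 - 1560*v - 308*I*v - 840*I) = 4*v^6 + 16*v^5 - 20*I*v^5 + 8*v^4 - 80*I*v^4 + 88*v^3 + 248*I*v^3 - 571*v^2 + 712*I*v^2 - 1560*v - 313*I*v + 14 - 840*I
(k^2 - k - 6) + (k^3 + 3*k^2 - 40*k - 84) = k^3 + 4*k^2 - 41*k - 90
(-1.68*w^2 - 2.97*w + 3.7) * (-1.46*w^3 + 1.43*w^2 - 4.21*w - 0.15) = 2.4528*w^5 + 1.9338*w^4 - 2.5763*w^3 + 18.0467*w^2 - 15.1315*w - 0.555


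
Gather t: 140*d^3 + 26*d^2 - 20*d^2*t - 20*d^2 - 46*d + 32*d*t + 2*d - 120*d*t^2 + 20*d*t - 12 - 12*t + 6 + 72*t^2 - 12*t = 140*d^3 + 6*d^2 - 44*d + t^2*(72 - 120*d) + t*(-20*d^2 + 52*d - 24) - 6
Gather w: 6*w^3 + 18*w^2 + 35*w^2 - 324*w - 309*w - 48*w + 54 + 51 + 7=6*w^3 + 53*w^2 - 681*w + 112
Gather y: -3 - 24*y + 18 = 15 - 24*y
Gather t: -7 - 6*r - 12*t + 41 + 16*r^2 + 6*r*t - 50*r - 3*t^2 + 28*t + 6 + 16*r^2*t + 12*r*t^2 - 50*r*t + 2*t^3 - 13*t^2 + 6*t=16*r^2 - 56*r + 2*t^3 + t^2*(12*r - 16) + t*(16*r^2 - 44*r + 22) + 40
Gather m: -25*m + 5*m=-20*m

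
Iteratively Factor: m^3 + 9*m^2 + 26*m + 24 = (m + 4)*(m^2 + 5*m + 6) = (m + 3)*(m + 4)*(m + 2)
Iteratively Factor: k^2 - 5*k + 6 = (k - 3)*(k - 2)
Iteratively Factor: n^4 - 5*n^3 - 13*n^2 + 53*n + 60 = (n - 4)*(n^3 - n^2 - 17*n - 15) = (n - 5)*(n - 4)*(n^2 + 4*n + 3) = (n - 5)*(n - 4)*(n + 3)*(n + 1)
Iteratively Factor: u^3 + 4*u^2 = (u)*(u^2 + 4*u) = u*(u + 4)*(u)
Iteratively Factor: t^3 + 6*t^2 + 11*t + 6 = (t + 3)*(t^2 + 3*t + 2) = (t + 2)*(t + 3)*(t + 1)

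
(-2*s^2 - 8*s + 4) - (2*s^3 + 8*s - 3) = -2*s^3 - 2*s^2 - 16*s + 7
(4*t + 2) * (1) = 4*t + 2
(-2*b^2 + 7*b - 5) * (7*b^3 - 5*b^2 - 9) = -14*b^5 + 59*b^4 - 70*b^3 + 43*b^2 - 63*b + 45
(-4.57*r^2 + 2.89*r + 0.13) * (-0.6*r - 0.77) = 2.742*r^3 + 1.7849*r^2 - 2.3033*r - 0.1001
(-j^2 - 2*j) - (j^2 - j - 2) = -2*j^2 - j + 2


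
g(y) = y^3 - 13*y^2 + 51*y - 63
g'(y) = 3*y^2 - 26*y + 51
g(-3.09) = -374.22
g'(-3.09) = 159.98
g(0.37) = -45.86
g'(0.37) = 41.79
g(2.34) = -2.03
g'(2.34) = 6.59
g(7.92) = 22.27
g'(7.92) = 33.26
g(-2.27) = -257.45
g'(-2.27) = 125.48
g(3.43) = -0.66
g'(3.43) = -2.89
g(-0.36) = -83.09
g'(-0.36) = 60.75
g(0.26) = -50.60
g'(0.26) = 44.44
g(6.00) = -9.00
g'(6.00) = 3.00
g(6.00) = -9.00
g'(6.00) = 3.00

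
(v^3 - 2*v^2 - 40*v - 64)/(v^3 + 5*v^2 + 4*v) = (v^2 - 6*v - 16)/(v*(v + 1))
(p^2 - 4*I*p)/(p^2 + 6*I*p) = (p - 4*I)/(p + 6*I)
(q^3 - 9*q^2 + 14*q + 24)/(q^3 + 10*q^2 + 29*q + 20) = (q^2 - 10*q + 24)/(q^2 + 9*q + 20)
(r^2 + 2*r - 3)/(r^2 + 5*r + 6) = (r - 1)/(r + 2)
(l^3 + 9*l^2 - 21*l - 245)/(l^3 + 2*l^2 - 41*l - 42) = (l^2 + 2*l - 35)/(l^2 - 5*l - 6)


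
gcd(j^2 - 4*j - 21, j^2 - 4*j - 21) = j^2 - 4*j - 21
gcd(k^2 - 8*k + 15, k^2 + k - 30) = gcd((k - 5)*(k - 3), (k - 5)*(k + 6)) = k - 5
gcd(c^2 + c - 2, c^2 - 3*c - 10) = c + 2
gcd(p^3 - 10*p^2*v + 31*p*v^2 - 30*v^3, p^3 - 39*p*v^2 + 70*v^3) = p^2 - 7*p*v + 10*v^2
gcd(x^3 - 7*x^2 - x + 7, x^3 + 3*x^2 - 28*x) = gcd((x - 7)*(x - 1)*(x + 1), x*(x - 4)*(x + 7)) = 1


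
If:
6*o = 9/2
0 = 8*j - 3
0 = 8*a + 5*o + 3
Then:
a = -27/32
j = 3/8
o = 3/4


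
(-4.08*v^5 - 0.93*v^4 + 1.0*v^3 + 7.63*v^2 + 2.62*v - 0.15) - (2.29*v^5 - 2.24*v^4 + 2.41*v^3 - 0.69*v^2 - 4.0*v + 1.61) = -6.37*v^5 + 1.31*v^4 - 1.41*v^3 + 8.32*v^2 + 6.62*v - 1.76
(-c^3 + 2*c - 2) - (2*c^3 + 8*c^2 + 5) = -3*c^3 - 8*c^2 + 2*c - 7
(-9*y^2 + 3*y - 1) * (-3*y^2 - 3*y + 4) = 27*y^4 + 18*y^3 - 42*y^2 + 15*y - 4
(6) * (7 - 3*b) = 42 - 18*b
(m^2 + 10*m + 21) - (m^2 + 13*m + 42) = -3*m - 21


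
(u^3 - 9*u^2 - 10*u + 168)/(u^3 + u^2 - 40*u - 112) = (u - 6)/(u + 4)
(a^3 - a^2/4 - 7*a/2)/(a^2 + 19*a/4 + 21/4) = a*(a - 2)/(a + 3)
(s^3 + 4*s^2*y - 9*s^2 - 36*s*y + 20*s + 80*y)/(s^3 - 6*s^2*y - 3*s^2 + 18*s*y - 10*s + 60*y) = (-s^2 - 4*s*y + 4*s + 16*y)/(-s^2 + 6*s*y - 2*s + 12*y)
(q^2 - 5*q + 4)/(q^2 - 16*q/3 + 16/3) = 3*(q - 1)/(3*q - 4)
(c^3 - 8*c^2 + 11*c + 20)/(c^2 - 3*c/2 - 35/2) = 2*(c^2 - 3*c - 4)/(2*c + 7)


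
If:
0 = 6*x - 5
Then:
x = 5/6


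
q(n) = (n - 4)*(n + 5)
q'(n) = 2*n + 1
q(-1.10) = -19.89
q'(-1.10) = -1.20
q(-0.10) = -20.09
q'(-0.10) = 0.80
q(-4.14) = -7.00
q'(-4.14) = -7.28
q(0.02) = -19.98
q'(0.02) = 1.04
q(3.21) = -6.49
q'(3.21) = 7.42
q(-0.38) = -20.24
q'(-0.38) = 0.24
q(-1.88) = -18.35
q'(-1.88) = -2.76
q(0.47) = -19.31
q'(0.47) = 1.94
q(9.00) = 70.00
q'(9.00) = 19.00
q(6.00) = 22.00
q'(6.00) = 13.00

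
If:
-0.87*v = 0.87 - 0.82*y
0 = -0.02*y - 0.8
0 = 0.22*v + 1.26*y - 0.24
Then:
No Solution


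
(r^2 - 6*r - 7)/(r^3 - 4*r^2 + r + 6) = (r - 7)/(r^2 - 5*r + 6)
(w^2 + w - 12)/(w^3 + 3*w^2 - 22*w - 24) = (w^2 + w - 12)/(w^3 + 3*w^2 - 22*w - 24)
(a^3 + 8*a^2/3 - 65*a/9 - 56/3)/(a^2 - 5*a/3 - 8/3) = (a^2 + 16*a/3 + 7)/(a + 1)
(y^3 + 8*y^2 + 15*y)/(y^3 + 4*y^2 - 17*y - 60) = y/(y - 4)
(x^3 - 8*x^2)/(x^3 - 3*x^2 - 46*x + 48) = x^2/(x^2 + 5*x - 6)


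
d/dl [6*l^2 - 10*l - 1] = 12*l - 10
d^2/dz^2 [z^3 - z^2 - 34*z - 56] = 6*z - 2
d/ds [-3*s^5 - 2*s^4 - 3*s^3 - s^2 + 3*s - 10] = -15*s^4 - 8*s^3 - 9*s^2 - 2*s + 3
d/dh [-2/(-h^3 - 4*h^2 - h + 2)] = 2*(-3*h^2 - 8*h - 1)/(h^3 + 4*h^2 + h - 2)^2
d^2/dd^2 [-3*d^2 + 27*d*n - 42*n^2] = -6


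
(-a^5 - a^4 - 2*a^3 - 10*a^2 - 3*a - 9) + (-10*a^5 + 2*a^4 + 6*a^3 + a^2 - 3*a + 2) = -11*a^5 + a^4 + 4*a^3 - 9*a^2 - 6*a - 7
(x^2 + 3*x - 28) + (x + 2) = x^2 + 4*x - 26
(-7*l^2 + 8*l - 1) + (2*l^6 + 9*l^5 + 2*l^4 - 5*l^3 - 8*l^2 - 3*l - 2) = 2*l^6 + 9*l^5 + 2*l^4 - 5*l^3 - 15*l^2 + 5*l - 3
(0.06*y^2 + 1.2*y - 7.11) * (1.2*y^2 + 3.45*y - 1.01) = 0.072*y^4 + 1.647*y^3 - 4.4526*y^2 - 25.7415*y + 7.1811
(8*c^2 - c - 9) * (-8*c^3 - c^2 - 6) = -64*c^5 + 73*c^3 - 39*c^2 + 6*c + 54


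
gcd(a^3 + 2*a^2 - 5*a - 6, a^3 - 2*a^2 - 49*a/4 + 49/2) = a - 2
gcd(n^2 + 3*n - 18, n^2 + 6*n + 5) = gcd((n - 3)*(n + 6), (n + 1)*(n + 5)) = 1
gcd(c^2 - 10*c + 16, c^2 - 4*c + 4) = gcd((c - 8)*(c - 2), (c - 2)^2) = c - 2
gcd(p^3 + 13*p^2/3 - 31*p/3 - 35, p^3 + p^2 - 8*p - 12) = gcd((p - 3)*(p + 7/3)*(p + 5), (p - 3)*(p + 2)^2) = p - 3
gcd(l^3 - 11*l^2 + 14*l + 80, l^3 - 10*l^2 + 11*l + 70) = l^2 - 3*l - 10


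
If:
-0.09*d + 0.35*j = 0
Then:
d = 3.88888888888889*j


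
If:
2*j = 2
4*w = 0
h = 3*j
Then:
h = 3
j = 1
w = 0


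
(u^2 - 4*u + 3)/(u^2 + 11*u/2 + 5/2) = 2*(u^2 - 4*u + 3)/(2*u^2 + 11*u + 5)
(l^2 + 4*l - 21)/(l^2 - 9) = (l + 7)/(l + 3)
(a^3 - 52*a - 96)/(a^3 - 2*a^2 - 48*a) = (a + 2)/a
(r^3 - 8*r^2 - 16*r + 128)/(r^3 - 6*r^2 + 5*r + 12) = (r^2 - 4*r - 32)/(r^2 - 2*r - 3)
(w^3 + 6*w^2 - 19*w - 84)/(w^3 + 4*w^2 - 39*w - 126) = (w - 4)/(w - 6)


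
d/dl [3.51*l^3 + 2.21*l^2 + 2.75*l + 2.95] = 10.53*l^2 + 4.42*l + 2.75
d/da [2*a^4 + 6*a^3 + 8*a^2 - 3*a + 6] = 8*a^3 + 18*a^2 + 16*a - 3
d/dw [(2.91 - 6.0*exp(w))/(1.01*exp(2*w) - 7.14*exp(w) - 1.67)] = (6.06*exp(2*w) - 5.8782*exp(w) + 30.7974)*exp(w)/(1.0201*exp(4*w) - 14.4228*exp(3*w) + 47.6062*exp(2*w) + 23.8476*exp(w) + 2.7889)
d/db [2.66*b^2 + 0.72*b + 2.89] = 5.32*b + 0.72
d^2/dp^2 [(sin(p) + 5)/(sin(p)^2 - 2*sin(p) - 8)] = (sin(p)^5 + 22*sin(p)^4 + 16*sin(p)^3 + 134*sin(p)^2 - 4*sin(p) - 88)/(-sin(p)^2 + 2*sin(p) + 8)^3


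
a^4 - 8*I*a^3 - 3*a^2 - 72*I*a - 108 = (a - 6*I)*(a - 3*I)*(a - 2*I)*(a + 3*I)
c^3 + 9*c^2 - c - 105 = (c - 3)*(c + 5)*(c + 7)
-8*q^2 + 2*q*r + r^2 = (-2*q + r)*(4*q + r)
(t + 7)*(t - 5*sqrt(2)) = t^2 - 5*sqrt(2)*t + 7*t - 35*sqrt(2)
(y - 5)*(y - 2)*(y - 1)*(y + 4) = y^4 - 4*y^3 - 15*y^2 + 58*y - 40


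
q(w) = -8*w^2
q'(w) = -16*w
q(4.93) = -194.44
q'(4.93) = -78.88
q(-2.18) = -38.02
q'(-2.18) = 34.88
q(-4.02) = -129.28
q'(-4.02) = 64.32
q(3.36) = -90.32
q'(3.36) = -53.76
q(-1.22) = -11.91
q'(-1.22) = 19.52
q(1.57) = -19.72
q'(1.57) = -25.12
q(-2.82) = -63.62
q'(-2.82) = 45.12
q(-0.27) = -0.58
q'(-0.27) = 4.32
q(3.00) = -72.00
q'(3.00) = -48.00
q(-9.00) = -648.00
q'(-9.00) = 144.00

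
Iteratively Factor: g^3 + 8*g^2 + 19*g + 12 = (g + 1)*(g^2 + 7*g + 12) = (g + 1)*(g + 4)*(g + 3)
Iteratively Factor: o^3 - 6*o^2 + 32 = (o + 2)*(o^2 - 8*o + 16) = (o - 4)*(o + 2)*(o - 4)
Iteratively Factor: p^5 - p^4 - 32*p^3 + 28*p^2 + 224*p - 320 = (p - 2)*(p^4 + p^3 - 30*p^2 - 32*p + 160) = (p - 5)*(p - 2)*(p^3 + 6*p^2 - 32) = (p - 5)*(p - 2)*(p + 4)*(p^2 + 2*p - 8) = (p - 5)*(p - 2)^2*(p + 4)*(p + 4)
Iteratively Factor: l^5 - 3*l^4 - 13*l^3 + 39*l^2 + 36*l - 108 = (l - 3)*(l^4 - 13*l^2 + 36) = (l - 3)*(l + 2)*(l^3 - 2*l^2 - 9*l + 18) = (l - 3)*(l + 2)*(l + 3)*(l^2 - 5*l + 6) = (l - 3)*(l - 2)*(l + 2)*(l + 3)*(l - 3)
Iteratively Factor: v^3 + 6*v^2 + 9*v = (v + 3)*(v^2 + 3*v) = (v + 3)^2*(v)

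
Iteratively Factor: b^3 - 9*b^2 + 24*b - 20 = (b - 2)*(b^2 - 7*b + 10) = (b - 2)^2*(b - 5)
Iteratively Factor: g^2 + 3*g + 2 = (g + 1)*(g + 2)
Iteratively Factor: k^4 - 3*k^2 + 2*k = (k - 1)*(k^3 + k^2 - 2*k) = (k - 1)^2*(k^2 + 2*k) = k*(k - 1)^2*(k + 2)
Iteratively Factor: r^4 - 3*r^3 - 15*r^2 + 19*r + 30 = (r - 2)*(r^3 - r^2 - 17*r - 15) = (r - 2)*(r + 1)*(r^2 - 2*r - 15) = (r - 2)*(r + 1)*(r + 3)*(r - 5)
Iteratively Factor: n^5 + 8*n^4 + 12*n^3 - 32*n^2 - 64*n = (n + 4)*(n^4 + 4*n^3 - 4*n^2 - 16*n) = (n - 2)*(n + 4)*(n^3 + 6*n^2 + 8*n) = (n - 2)*(n + 4)^2*(n^2 + 2*n) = (n - 2)*(n + 2)*(n + 4)^2*(n)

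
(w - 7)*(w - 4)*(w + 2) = w^3 - 9*w^2 + 6*w + 56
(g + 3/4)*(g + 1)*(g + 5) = g^3 + 27*g^2/4 + 19*g/2 + 15/4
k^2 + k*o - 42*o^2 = (k - 6*o)*(k + 7*o)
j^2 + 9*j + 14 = (j + 2)*(j + 7)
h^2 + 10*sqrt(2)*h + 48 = (h + 4*sqrt(2))*(h + 6*sqrt(2))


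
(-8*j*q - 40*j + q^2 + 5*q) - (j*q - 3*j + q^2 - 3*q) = -9*j*q - 37*j + 8*q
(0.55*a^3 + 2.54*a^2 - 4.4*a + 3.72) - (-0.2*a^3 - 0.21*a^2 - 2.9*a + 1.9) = 0.75*a^3 + 2.75*a^2 - 1.5*a + 1.82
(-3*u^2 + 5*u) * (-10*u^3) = 30*u^5 - 50*u^4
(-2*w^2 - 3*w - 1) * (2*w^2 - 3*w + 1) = -4*w^4 + 5*w^2 - 1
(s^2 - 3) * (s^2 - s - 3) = s^4 - s^3 - 6*s^2 + 3*s + 9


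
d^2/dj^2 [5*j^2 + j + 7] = 10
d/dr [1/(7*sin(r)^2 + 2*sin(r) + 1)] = -2*(7*sin(r) + 1)*cos(r)/(7*sin(r)^2 + 2*sin(r) + 1)^2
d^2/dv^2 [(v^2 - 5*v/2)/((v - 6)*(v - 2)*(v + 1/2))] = 2*(8*v^6 - 60*v^5 + 258*v^4 - 821*v^3 + 1800*v^2 - 2700*v + 1248)/(8*v^9 - 180*v^8 + 1542*v^7 - 6111*v^6 + 10176*v^5 - 1116*v^4 - 12320*v^3 + 2736*v^2 + 6912*v + 1728)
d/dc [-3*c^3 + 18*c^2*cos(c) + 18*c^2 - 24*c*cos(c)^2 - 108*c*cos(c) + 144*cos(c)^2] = -18*c^2*sin(c) - 9*c^2 + 108*c*sin(c) + 24*c*sin(2*c) + 36*c*cos(c) + 36*c - 144*sin(2*c) - 24*cos(c)^2 - 108*cos(c)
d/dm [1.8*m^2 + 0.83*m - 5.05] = 3.6*m + 0.83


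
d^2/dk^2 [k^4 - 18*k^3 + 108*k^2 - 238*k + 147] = 12*k^2 - 108*k + 216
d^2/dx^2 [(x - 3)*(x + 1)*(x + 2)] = 6*x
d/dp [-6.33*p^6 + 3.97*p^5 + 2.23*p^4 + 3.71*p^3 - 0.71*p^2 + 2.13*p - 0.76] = -37.98*p^5 + 19.85*p^4 + 8.92*p^3 + 11.13*p^2 - 1.42*p + 2.13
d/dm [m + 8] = 1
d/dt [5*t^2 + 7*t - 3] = 10*t + 7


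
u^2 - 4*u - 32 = (u - 8)*(u + 4)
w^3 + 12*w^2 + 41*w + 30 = (w + 1)*(w + 5)*(w + 6)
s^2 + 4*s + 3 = (s + 1)*(s + 3)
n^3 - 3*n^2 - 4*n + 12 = (n - 3)*(n - 2)*(n + 2)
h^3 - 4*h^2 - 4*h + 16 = (h - 4)*(h - 2)*(h + 2)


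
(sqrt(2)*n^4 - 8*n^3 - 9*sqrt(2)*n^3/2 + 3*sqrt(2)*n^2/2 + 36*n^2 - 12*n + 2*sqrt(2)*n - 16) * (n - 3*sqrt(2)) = sqrt(2)*n^5 - 14*n^4 - 9*sqrt(2)*n^4/2 + 51*sqrt(2)*n^3/2 + 63*n^3 - 106*sqrt(2)*n^2 - 21*n^2 - 28*n + 36*sqrt(2)*n + 48*sqrt(2)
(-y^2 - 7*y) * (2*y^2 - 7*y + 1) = -2*y^4 - 7*y^3 + 48*y^2 - 7*y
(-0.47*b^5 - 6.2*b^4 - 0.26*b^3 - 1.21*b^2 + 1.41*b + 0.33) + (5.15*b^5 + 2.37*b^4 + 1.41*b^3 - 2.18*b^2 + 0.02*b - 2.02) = 4.68*b^5 - 3.83*b^4 + 1.15*b^3 - 3.39*b^2 + 1.43*b - 1.69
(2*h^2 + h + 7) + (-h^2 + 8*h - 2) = h^2 + 9*h + 5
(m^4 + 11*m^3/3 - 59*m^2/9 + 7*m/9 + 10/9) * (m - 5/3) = m^5 + 2*m^4 - 38*m^3/3 + 316*m^2/27 - 5*m/27 - 50/27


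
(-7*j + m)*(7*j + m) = -49*j^2 + m^2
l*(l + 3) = l^2 + 3*l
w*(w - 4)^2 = w^3 - 8*w^2 + 16*w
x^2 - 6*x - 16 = (x - 8)*(x + 2)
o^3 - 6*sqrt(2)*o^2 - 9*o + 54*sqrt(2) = (o - 3)*(o + 3)*(o - 6*sqrt(2))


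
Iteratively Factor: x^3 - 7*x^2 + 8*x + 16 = (x - 4)*(x^2 - 3*x - 4) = (x - 4)^2*(x + 1)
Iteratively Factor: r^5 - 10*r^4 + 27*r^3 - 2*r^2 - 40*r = (r - 4)*(r^4 - 6*r^3 + 3*r^2 + 10*r) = r*(r - 4)*(r^3 - 6*r^2 + 3*r + 10) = r*(r - 5)*(r - 4)*(r^2 - r - 2) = r*(r - 5)*(r - 4)*(r + 1)*(r - 2)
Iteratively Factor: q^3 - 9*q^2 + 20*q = (q)*(q^2 - 9*q + 20) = q*(q - 5)*(q - 4)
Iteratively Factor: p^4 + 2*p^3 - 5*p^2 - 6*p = (p)*(p^3 + 2*p^2 - 5*p - 6) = p*(p - 2)*(p^2 + 4*p + 3) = p*(p - 2)*(p + 3)*(p + 1)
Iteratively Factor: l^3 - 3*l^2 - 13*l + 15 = (l - 1)*(l^2 - 2*l - 15) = (l - 1)*(l + 3)*(l - 5)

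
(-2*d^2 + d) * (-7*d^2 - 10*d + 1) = 14*d^4 + 13*d^3 - 12*d^2 + d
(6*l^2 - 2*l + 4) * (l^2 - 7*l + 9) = 6*l^4 - 44*l^3 + 72*l^2 - 46*l + 36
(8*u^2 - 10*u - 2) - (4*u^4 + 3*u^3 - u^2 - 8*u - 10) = -4*u^4 - 3*u^3 + 9*u^2 - 2*u + 8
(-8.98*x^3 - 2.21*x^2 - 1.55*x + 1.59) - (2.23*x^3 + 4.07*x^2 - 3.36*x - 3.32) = -11.21*x^3 - 6.28*x^2 + 1.81*x + 4.91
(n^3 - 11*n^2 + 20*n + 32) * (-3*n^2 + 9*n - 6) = -3*n^5 + 42*n^4 - 165*n^3 + 150*n^2 + 168*n - 192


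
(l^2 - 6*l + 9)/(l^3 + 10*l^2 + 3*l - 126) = (l - 3)/(l^2 + 13*l + 42)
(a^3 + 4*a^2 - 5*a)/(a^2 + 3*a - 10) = a*(a - 1)/(a - 2)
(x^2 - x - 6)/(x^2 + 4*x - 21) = (x + 2)/(x + 7)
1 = 1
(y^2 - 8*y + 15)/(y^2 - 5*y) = (y - 3)/y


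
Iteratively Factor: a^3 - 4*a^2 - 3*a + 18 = (a - 3)*(a^2 - a - 6) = (a - 3)*(a + 2)*(a - 3)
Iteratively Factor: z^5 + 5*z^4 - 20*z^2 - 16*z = (z)*(z^4 + 5*z^3 - 20*z - 16) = z*(z + 1)*(z^3 + 4*z^2 - 4*z - 16) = z*(z + 1)*(z + 2)*(z^2 + 2*z - 8) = z*(z - 2)*(z + 1)*(z + 2)*(z + 4)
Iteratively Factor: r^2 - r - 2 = (r - 2)*(r + 1)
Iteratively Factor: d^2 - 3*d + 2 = (d - 2)*(d - 1)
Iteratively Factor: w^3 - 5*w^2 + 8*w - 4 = (w - 2)*(w^2 - 3*w + 2) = (w - 2)*(w - 1)*(w - 2)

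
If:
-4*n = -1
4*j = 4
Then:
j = 1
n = 1/4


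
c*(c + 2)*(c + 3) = c^3 + 5*c^2 + 6*c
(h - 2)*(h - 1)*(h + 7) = h^3 + 4*h^2 - 19*h + 14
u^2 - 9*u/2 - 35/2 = (u - 7)*(u + 5/2)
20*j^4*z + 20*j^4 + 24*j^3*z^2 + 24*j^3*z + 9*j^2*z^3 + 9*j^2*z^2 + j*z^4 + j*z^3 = (2*j + z)^2*(5*j + z)*(j*z + j)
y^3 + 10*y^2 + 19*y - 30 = (y - 1)*(y + 5)*(y + 6)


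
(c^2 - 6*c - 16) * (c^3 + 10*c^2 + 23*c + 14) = c^5 + 4*c^4 - 53*c^3 - 284*c^2 - 452*c - 224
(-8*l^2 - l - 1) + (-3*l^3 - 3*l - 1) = -3*l^3 - 8*l^2 - 4*l - 2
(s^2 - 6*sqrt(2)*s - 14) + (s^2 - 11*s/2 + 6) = 2*s^2 - 6*sqrt(2)*s - 11*s/2 - 8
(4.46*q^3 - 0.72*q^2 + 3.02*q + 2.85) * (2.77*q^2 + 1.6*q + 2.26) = 12.3542*q^5 + 5.1416*q^4 + 17.293*q^3 + 11.0993*q^2 + 11.3852*q + 6.441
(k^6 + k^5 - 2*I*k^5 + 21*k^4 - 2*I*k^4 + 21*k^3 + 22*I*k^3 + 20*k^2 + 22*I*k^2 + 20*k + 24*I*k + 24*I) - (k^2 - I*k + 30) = k^6 + k^5 - 2*I*k^5 + 21*k^4 - 2*I*k^4 + 21*k^3 + 22*I*k^3 + 19*k^2 + 22*I*k^2 + 20*k + 25*I*k - 30 + 24*I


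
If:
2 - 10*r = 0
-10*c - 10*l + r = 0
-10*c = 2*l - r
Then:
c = 1/50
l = 0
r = 1/5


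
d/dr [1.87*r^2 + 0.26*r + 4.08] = 3.74*r + 0.26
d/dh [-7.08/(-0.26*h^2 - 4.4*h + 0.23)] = (-3.6816*h - 31.152)/(0.26*h^2 + 4.4*h - 0.23)^2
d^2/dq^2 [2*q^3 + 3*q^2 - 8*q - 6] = 12*q + 6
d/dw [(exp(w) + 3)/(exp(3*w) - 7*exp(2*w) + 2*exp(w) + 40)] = (-(exp(w) + 3)*(3*exp(2*w) - 14*exp(w) + 2) + exp(3*w) - 7*exp(2*w) + 2*exp(w) + 40)*exp(w)/(exp(3*w) - 7*exp(2*w) + 2*exp(w) + 40)^2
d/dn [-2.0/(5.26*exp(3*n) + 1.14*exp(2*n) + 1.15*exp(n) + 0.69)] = (31.56*exp(2*n) + 4.56*exp(n) + 2.3)*exp(n)/(5.26*exp(3*n) + 1.14*exp(2*n) + 1.15*exp(n) + 0.69)^2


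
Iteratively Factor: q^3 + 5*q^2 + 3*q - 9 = (q + 3)*(q^2 + 2*q - 3) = (q - 1)*(q + 3)*(q + 3)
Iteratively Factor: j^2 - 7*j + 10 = (j - 2)*(j - 5)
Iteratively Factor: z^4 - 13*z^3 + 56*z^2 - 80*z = (z - 4)*(z^3 - 9*z^2 + 20*z) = (z - 5)*(z - 4)*(z^2 - 4*z) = z*(z - 5)*(z - 4)*(z - 4)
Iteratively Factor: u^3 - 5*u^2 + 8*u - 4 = (u - 2)*(u^2 - 3*u + 2) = (u - 2)*(u - 1)*(u - 2)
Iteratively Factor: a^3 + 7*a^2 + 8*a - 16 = (a - 1)*(a^2 + 8*a + 16) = (a - 1)*(a + 4)*(a + 4)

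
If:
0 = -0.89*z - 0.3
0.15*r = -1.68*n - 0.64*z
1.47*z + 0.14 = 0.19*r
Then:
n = 0.30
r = -1.87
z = -0.34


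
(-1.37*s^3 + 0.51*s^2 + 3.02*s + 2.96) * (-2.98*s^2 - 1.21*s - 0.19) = 4.0826*s^5 + 0.1379*s^4 - 9.3564*s^3 - 12.5719*s^2 - 4.1554*s - 0.5624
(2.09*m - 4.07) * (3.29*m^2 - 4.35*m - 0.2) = 6.8761*m^3 - 22.4818*m^2 + 17.2865*m + 0.814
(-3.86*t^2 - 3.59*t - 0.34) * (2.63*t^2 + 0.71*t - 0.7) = -10.1518*t^4 - 12.1823*t^3 - 0.7411*t^2 + 2.2716*t + 0.238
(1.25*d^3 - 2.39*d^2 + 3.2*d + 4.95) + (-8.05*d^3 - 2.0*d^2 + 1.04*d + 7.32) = -6.8*d^3 - 4.39*d^2 + 4.24*d + 12.27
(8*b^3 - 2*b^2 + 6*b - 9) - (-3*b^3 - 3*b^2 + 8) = 11*b^3 + b^2 + 6*b - 17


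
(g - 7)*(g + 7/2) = g^2 - 7*g/2 - 49/2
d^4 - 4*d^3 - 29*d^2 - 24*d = d*(d - 8)*(d + 1)*(d + 3)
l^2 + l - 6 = (l - 2)*(l + 3)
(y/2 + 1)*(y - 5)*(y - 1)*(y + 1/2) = y^4/2 - 7*y^3/4 - 9*y^2/2 + 13*y/4 + 5/2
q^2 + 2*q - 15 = (q - 3)*(q + 5)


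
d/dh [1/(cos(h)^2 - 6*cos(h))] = 2*(cos(h) - 3)*sin(h)/((cos(h) - 6)^2*cos(h)^2)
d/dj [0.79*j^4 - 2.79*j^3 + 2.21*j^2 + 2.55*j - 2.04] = 3.16*j^3 - 8.37*j^2 + 4.42*j + 2.55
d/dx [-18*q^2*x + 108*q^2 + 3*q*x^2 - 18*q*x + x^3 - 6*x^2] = -18*q^2 + 6*q*x - 18*q + 3*x^2 - 12*x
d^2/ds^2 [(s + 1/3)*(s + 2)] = 2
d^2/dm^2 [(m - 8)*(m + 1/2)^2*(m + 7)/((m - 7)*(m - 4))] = (2*m^6 - 66*m^5 + 894*m^4 - 6289*m^3 + 18858*m^2 + 10374*m - 126238)/(m^6 - 33*m^5 + 447*m^4 - 3179*m^3 + 12516*m^2 - 25872*m + 21952)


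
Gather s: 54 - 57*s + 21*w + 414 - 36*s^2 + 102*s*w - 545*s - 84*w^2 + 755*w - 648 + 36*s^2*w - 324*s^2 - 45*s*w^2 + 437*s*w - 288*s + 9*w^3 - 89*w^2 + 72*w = s^2*(36*w - 360) + s*(-45*w^2 + 539*w - 890) + 9*w^3 - 173*w^2 + 848*w - 180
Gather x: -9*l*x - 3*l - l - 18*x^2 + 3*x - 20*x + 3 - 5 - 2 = -4*l - 18*x^2 + x*(-9*l - 17) - 4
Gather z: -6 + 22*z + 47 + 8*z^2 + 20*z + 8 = 8*z^2 + 42*z + 49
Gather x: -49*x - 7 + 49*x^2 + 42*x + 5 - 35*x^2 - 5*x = 14*x^2 - 12*x - 2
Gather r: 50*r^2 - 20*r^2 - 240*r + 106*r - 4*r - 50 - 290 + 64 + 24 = 30*r^2 - 138*r - 252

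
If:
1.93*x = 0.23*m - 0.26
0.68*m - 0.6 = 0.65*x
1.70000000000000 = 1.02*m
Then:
No Solution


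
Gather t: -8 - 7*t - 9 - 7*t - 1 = -14*t - 18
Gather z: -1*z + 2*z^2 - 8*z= 2*z^2 - 9*z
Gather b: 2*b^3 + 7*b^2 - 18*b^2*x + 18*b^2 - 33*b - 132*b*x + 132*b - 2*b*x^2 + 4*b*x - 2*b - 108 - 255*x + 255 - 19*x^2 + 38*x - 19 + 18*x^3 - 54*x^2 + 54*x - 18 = 2*b^3 + b^2*(25 - 18*x) + b*(-2*x^2 - 128*x + 97) + 18*x^3 - 73*x^2 - 163*x + 110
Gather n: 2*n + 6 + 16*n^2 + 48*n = 16*n^2 + 50*n + 6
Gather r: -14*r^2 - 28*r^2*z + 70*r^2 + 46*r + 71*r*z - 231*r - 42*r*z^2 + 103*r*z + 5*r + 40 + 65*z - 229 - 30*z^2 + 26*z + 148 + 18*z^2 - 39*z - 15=r^2*(56 - 28*z) + r*(-42*z^2 + 174*z - 180) - 12*z^2 + 52*z - 56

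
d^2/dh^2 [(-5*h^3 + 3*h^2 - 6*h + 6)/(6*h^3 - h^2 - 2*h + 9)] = 2*(78*h^6 - 828*h^5 + 3132*h^4 - 1571*h^3 + 2097*h^2 - 2313*h + 213)/(216*h^9 - 108*h^8 - 198*h^7 + 1043*h^6 - 258*h^5 - 633*h^4 + 1558*h^3 - 135*h^2 - 486*h + 729)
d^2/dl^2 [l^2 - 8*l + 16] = 2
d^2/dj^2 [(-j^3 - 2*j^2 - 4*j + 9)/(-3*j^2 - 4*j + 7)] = 2*(49*j^3 - 201*j^2 + 75*j - 123)/(27*j^6 + 108*j^5 - 45*j^4 - 440*j^3 + 105*j^2 + 588*j - 343)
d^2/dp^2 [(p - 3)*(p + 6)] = 2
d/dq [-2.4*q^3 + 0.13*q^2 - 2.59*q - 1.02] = -7.2*q^2 + 0.26*q - 2.59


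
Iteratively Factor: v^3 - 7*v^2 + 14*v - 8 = (v - 1)*(v^2 - 6*v + 8) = (v - 2)*(v - 1)*(v - 4)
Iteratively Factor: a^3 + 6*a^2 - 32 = (a + 4)*(a^2 + 2*a - 8) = (a + 4)^2*(a - 2)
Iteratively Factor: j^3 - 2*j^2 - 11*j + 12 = (j - 4)*(j^2 + 2*j - 3) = (j - 4)*(j - 1)*(j + 3)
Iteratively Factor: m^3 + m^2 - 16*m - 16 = (m - 4)*(m^2 + 5*m + 4) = (m - 4)*(m + 1)*(m + 4)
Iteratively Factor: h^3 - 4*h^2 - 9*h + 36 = (h - 4)*(h^2 - 9) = (h - 4)*(h + 3)*(h - 3)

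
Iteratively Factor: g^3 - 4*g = (g)*(g^2 - 4) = g*(g - 2)*(g + 2)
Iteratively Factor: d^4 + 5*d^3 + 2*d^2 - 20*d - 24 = (d + 2)*(d^3 + 3*d^2 - 4*d - 12) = (d + 2)^2*(d^2 + d - 6) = (d - 2)*(d + 2)^2*(d + 3)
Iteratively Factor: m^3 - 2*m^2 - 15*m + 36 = (m - 3)*(m^2 + m - 12) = (m - 3)^2*(m + 4)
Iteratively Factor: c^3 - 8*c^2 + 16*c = (c - 4)*(c^2 - 4*c) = (c - 4)^2*(c)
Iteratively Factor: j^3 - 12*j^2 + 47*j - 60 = (j - 4)*(j^2 - 8*j + 15) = (j - 4)*(j - 3)*(j - 5)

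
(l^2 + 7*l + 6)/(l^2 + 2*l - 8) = (l^2 + 7*l + 6)/(l^2 + 2*l - 8)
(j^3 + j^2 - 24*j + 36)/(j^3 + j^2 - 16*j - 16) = (j^3 + j^2 - 24*j + 36)/(j^3 + j^2 - 16*j - 16)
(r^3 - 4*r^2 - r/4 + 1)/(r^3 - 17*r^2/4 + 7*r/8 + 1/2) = 2*(2*r + 1)/(4*r + 1)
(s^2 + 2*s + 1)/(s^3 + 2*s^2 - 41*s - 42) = (s + 1)/(s^2 + s - 42)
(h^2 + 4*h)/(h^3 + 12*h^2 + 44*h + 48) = h/(h^2 + 8*h + 12)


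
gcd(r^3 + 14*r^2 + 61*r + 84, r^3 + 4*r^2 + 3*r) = r + 3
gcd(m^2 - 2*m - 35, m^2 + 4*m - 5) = m + 5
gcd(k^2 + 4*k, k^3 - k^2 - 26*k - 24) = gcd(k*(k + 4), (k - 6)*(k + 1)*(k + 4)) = k + 4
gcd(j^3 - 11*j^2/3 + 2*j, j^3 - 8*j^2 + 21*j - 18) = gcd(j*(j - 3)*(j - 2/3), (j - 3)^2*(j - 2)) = j - 3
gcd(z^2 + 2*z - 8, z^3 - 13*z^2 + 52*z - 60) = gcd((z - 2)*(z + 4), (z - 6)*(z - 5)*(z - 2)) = z - 2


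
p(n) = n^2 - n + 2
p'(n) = 2*n - 1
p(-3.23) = 15.66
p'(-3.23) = -7.46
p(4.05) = 14.35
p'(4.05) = 7.10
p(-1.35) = 5.17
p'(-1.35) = -3.70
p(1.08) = 2.09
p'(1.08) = 1.16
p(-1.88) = 7.41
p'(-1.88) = -4.76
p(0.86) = 1.88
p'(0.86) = 0.72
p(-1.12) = 4.37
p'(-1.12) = -3.24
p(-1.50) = 5.75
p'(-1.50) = -4.00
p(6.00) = 32.00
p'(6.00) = 11.00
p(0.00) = 2.00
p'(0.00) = -1.00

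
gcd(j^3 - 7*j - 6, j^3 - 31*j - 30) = j + 1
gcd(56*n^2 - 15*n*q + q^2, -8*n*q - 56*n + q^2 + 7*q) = -8*n + q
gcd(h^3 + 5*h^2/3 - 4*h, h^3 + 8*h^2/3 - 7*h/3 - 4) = h^2 + 5*h/3 - 4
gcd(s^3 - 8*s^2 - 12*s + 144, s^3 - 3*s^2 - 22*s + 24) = s^2 - 2*s - 24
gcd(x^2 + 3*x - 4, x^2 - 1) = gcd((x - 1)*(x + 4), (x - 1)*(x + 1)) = x - 1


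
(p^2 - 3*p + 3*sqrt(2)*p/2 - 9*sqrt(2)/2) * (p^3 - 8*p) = p^5 - 3*p^4 + 3*sqrt(2)*p^4/2 - 8*p^3 - 9*sqrt(2)*p^3/2 - 12*sqrt(2)*p^2 + 24*p^2 + 36*sqrt(2)*p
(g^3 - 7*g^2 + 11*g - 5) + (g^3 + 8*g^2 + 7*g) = 2*g^3 + g^2 + 18*g - 5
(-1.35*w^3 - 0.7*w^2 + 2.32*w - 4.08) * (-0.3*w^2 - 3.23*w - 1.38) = 0.405*w^5 + 4.5705*w^4 + 3.428*w^3 - 5.3036*w^2 + 9.9768*w + 5.6304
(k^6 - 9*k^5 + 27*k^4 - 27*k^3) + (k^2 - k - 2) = k^6 - 9*k^5 + 27*k^4 - 27*k^3 + k^2 - k - 2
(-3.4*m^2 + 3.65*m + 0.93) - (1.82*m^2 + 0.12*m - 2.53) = -5.22*m^2 + 3.53*m + 3.46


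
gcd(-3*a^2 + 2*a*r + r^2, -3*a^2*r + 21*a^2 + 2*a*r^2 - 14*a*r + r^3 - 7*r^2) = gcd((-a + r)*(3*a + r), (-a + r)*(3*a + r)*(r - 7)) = -3*a^2 + 2*a*r + r^2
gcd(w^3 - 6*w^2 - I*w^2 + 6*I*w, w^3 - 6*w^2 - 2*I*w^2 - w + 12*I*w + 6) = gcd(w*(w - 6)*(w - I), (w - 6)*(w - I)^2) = w^2 + w*(-6 - I) + 6*I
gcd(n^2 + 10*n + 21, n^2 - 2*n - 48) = 1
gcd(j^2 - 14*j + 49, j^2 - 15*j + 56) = j - 7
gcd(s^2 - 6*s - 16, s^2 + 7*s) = 1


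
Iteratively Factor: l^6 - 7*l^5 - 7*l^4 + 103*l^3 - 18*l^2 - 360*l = (l - 3)*(l^5 - 4*l^4 - 19*l^3 + 46*l^2 + 120*l) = (l - 3)*(l + 2)*(l^4 - 6*l^3 - 7*l^2 + 60*l) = (l - 5)*(l - 3)*(l + 2)*(l^3 - l^2 - 12*l) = l*(l - 5)*(l - 3)*(l + 2)*(l^2 - l - 12) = l*(l - 5)*(l - 4)*(l - 3)*(l + 2)*(l + 3)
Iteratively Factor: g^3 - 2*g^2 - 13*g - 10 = (g + 1)*(g^2 - 3*g - 10) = (g + 1)*(g + 2)*(g - 5)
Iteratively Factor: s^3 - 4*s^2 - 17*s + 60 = (s - 5)*(s^2 + s - 12) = (s - 5)*(s - 3)*(s + 4)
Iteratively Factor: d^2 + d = (d)*(d + 1)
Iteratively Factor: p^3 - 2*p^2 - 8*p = (p + 2)*(p^2 - 4*p) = p*(p + 2)*(p - 4)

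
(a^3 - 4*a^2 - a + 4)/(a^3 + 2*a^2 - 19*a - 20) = (a - 1)/(a + 5)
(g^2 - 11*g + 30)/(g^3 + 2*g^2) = (g^2 - 11*g + 30)/(g^2*(g + 2))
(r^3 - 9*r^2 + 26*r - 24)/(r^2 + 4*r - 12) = (r^2 - 7*r + 12)/(r + 6)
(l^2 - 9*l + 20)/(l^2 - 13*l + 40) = (l - 4)/(l - 8)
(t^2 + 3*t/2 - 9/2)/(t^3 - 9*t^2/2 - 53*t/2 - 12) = (2*t - 3)/(2*t^2 - 15*t - 8)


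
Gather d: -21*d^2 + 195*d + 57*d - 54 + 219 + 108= -21*d^2 + 252*d + 273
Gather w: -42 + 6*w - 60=6*w - 102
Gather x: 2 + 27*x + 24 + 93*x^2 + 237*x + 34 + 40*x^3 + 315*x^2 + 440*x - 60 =40*x^3 + 408*x^2 + 704*x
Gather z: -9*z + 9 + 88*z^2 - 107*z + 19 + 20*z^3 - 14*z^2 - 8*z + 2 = 20*z^3 + 74*z^2 - 124*z + 30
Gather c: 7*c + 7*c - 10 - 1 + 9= 14*c - 2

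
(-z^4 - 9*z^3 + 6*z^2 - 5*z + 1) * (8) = -8*z^4 - 72*z^3 + 48*z^2 - 40*z + 8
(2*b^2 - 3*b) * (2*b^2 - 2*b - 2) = 4*b^4 - 10*b^3 + 2*b^2 + 6*b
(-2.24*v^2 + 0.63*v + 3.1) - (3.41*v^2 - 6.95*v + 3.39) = -5.65*v^2 + 7.58*v - 0.29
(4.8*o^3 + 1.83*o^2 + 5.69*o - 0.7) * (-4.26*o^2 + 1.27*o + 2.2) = -20.448*o^5 - 1.6998*o^4 - 11.3553*o^3 + 14.2343*o^2 + 11.629*o - 1.54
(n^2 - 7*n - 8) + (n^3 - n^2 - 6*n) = n^3 - 13*n - 8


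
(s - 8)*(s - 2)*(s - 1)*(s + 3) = s^4 - 8*s^3 - 7*s^2 + 62*s - 48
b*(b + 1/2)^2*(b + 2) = b^4 + 3*b^3 + 9*b^2/4 + b/2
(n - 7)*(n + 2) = n^2 - 5*n - 14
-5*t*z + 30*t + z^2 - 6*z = (-5*t + z)*(z - 6)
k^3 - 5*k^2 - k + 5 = (k - 5)*(k - 1)*(k + 1)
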